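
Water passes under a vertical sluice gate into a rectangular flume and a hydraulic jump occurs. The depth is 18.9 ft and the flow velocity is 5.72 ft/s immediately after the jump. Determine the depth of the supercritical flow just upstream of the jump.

Fr₂ = V₂/√(g·y₂) = 5.72/√(32.2×18.9) = 0.232.
From the momentum equation (using Fr₂), y₁/y₂ = ½[√(1 + 8Fr₂²) − 1] = ½[√1.430 − 1] = 0.0979.
y₁ = 0.0979 × 18.9 = 1.85 ft.

y₁ = 1.85 ft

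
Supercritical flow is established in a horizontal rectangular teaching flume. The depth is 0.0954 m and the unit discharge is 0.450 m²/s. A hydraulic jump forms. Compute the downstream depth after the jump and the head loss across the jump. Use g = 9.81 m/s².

y₂ = 0.612 m; ΔE = 0.590 m

V₁ = q/y₁ = 0.450/0.0954 = 4.72 m/s. Fr₁ = V₁/√(g·y₁) = 4.72/√(9.81×0.0954) = 4.88.
Sequent-depth ratio: y₂/y₁ = ½[√(1 + 8Fr₁²) − 1] = ½[√191.2 − 1] = 6.41.
y₂ = 6.41 × 0.0954 = 0.612 m.
V₂ = q/y₂ = 0.450/0.612 = 0.735 m/s. E₁ = y₁ + V₁²/2g = 1.23 m; E₂ = y₂ + V₂²/2g = 0.639 m. ΔE = E₁ − E₂ = 0.590 m.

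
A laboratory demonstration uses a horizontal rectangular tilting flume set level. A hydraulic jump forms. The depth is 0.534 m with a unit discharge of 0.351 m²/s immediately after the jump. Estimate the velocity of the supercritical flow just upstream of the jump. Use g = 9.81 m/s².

V₂ = q/y₂ = 0.351/0.534 = 0.657 m/s; Fr₂ = V₂/√(g·y₂) = 0.287.
The Bélanger relation is symmetric: y₁/y₂ = ½[√(1 + 8Fr₂²) − 1] = ½[√1.660 − 1] = 0.144.
y₁ = 0.144 × 0.534 = 0.0770 m.
V₁ = q/y₁ = 0.351/0.0770 = 4.56 m/s.

V₁ = 4.56 m/s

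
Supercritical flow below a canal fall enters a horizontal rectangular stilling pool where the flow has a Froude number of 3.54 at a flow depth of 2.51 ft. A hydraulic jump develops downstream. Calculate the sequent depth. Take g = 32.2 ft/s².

y₂ = 11.4 ft

Fr₁ = 3.54 (given).
From the momentum equation for a rectangular channel, y₂/y₁ = ½[√(1 + 8Fr₁²) − 1] = ½[√101.3 − 1] = 4.53.
y₂ = 4.53 × 2.51 = 11.4 ft.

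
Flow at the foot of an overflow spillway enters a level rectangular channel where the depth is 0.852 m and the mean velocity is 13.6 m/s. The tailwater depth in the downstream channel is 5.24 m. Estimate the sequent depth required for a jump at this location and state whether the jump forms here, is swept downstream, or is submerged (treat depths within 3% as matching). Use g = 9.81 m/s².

y₂ = 5.26 m; the jump forms here

Fr₁ = V₁/√(g·y₁) = 13.6/√(9.81×0.852) = 4.70.
Conjugate-depth relation: y₂/y₁ = ½[√(1 + 8Fr₁²) − 1] = ½[√178.0 − 1] = 6.17.
y₂ = 6.17 × 0.852 = 5.26 m.
Tailwater y_tw = 5.24 m: y_tw ≈ y₂, so the jump forms here.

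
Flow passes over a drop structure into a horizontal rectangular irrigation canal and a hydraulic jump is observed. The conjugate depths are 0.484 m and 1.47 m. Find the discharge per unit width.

q = 2.61 m²/s

For a rectangular channel the momentum equation gives q² = ½·g·y₁·y₂·(y₁ + y₂) = ½×9.81×0.484×1.47×1.95 = 6.82.
q = √6.82 = 2.61 m²/s.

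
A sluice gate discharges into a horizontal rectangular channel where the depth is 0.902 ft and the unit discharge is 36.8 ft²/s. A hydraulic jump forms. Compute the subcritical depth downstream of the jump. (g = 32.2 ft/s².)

y₂ = 9.22 ft

V₁ = q/y₁ = 36.8/0.902 = 40.8 ft/s. Fr₁ = V₁/√(g·y₁) = 40.8/√(32.2×0.902) = 7.57.
By Bélanger, y₂/y₁ = ½[√(1 + 8Fr₁²) − 1] = ½[√459.5 − 1] = 10.2.
y₂ = 10.2 × 0.902 = 9.22 ft.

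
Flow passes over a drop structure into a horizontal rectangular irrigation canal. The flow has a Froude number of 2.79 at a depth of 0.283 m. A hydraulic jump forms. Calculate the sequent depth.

y₂ = 0.984 m

Fr₁ = 2.79 (given).
From the momentum equation for a rectangular channel, y₂/y₁ = ½[√(1 + 8Fr₁²) − 1] = ½[√63.27 − 1] = 3.48.
y₂ = 3.48 × 0.283 = 0.984 m.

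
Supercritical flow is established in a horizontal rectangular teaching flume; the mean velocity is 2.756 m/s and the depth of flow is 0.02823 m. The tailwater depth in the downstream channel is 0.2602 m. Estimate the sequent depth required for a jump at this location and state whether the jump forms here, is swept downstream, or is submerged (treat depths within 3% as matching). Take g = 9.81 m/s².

Fr₁ = V₁/√(g·y₁) = 2.756/√(9.81×0.02823) = 5.237.
Sequent-depth ratio: y₂/y₁ = ½[√(1 + 8Fr₁²) − 1] = ½[√220.42 − 1] = 6.923.
y₂ = 6.923 × 0.02823 = 0.1954 m.
Tailwater y_tw = 0.2602 m: y_tw > y₂, so the jump is submerged.

y₂ = 0.1954 m; the jump is submerged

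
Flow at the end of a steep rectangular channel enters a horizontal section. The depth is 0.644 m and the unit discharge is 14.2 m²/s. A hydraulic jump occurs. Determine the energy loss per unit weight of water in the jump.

ΔE = 17.6 m

V₁ = q/y₁ = 14.2/0.644 = 22.0 m/s. Fr₁ = V₁/√(g·y₁) = 22.0/√(9.81×0.644) = 8.77.
Conjugate-depth relation: y₂/y₁ = ½[√(1 + 8Fr₁²) − 1] = ½[√616.7 − 1] = 11.9.
y₂ = 11.9 × 0.644 = 7.67 m.
Head loss: ΔE = (y₂ − y₁)³/(4y₁y₂) = (7.67 − 0.644)³/(4×0.644×7.67) = 347/19.8 = 17.6 m.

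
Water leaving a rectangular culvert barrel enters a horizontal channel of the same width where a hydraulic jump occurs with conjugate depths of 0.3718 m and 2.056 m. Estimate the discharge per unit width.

q = 3.017 m²/s

For a rectangular channel the momentum equation gives q² = ½·g·y₁·y₂·(y₁ + y₂) = ½×9.81×0.3718×2.056×2.428 = 9.103.
q = √9.103 = 3.017 m²/s.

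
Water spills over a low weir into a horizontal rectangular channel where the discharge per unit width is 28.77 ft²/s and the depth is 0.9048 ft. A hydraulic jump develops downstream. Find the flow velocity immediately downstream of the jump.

V₁ = q/y₁ = 28.77/0.9048 = 31.80 ft/s. Fr₁ = V₁/√(g·y₁) = 31.80/√(32.2×0.9048) = 5.891.
Conjugate-depth relation: y₂/y₁ = ½[√(1 + 8Fr₁²) − 1] = ½[√278.62 − 1] = 7.846.
y₂ = 7.846 × 0.9048 = 7.099 ft.
V₂ = q/y₂ = 28.77/7.099 = 4.053 ft/s.

V₂ = 4.053 ft/s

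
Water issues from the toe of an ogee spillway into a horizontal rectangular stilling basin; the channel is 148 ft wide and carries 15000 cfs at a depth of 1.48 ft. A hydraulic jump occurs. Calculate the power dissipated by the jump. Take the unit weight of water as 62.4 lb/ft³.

P = 91671 hp

q = Q/b = 15000/148 = 101 ft²/s; V₁ = q/y₁ = 68.5 ft/s. Fr₁ = V₁/√(g·y₁) = 9.92.
Conjugate-depth relation: y₂/y₁ = ½[√(1 + 8Fr₁²) − 1] = ½[√788.2 − 1] = 13.5.
y₂ = 13.5 × 1.48 = 20.0 ft.
Head loss: ΔE = (y₂ − y₁)³/(4y₁y₂) = (20.0 − 1.48)³/(4×1.48×20.0) = 6389/119 = 53.9 ft.
P = γ·Q·ΔE/550 = 62.4 × 15000 × 53.9 / 550 = 91671 hp.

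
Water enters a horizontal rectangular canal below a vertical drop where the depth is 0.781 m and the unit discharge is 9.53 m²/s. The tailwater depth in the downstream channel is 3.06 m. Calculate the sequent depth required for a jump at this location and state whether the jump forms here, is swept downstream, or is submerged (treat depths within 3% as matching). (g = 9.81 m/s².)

V₁ = q/y₁ = 9.53/0.781 = 12.2 m/s. Fr₁ = V₁/√(g·y₁) = 12.2/√(9.81×0.781) = 4.41.
Conjugate-depth relation: y₂/y₁ = ½[√(1 + 8Fr₁²) − 1] = ½[√156.5 − 1] = 5.75.
y₂ = 5.75 × 0.781 = 4.49 m.
Tailwater y_tw = 3.06 m: y_tw < y₂, so the jump is swept downstream.

y₂ = 4.49 m; the jump is swept downstream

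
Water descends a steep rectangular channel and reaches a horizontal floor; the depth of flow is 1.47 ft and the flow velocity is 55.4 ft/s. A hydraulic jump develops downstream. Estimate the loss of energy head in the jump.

Fr₁ = V₁/√(g·y₁) = 55.4/√(32.2×1.47) = 8.05.
From the momentum equation for a rectangular channel, y₂/y₁ = ½[√(1 + 8Fr₁²) − 1] = ½[√519.7 − 1] = 10.9.
y₂ = 10.9 × 1.47 = 16.0 ft.
q = V₁·y₁ = 55.4 × 1.47 = 81.4 ft²/s. V₂ = q/y₂ = 81.4/16.0 = 5.08 ft/s. E₁ = y₁ + V₁²/2g = 49.1 ft; E₂ = y₂ + V₂²/2g = 16.4 ft. ΔE = E₁ − E₂ = 32.7 ft.

ΔE = 32.7 ft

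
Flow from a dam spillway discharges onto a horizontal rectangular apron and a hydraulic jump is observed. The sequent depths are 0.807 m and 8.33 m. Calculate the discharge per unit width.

For a rectangular channel the momentum equation gives q² = ½·g·y₁·y₂·(y₁ + y₂) = ½×9.81×0.807×8.33×9.14 = 301.
q = √301 = 17.4 m²/s.

q = 17.4 m²/s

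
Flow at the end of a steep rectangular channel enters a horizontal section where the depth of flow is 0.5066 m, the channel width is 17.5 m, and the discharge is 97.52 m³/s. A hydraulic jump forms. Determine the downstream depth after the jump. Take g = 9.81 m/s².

y₂ = 3.291 m

q = Q/b = 97.52/17.5 = 5.573 m²/s; V₁ = q/y₁ = 11.00 m/s. Fr₁ = V₁/√(g·y₁) = 4.934.
By Bélanger, y₂/y₁ = ½[√(1 + 8Fr₁²) − 1] = ½[√195.78 − 1] = 6.496.
y₂ = 6.496 × 0.5066 = 3.291 m.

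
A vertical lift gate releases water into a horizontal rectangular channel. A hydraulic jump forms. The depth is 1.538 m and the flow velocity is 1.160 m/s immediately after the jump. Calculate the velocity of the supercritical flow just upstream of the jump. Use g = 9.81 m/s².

V₁ = 7.508 m/s

Fr₂ = V₂/√(g·y₂) = 1.160/√(9.81×1.538) = 0.2986.
The Bélanger relation is symmetric: y₁/y₂ = ½[√(1 + 8Fr₂²) − 1] = ½[√1.7135 − 1] = 0.1545.
y₁ = 0.1545 × 1.538 = 0.2376 m.
V₁ = q/y₁ = 1.784/0.2376 = 7.508 m/s.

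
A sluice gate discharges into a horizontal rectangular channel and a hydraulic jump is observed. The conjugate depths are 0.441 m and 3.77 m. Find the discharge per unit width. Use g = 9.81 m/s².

For a rectangular channel the momentum equation gives q² = ½·g·y₁·y₂·(y₁ + y₂) = ½×9.81×0.441×3.77×4.21 = 34.3.
q = √34.3 = 5.86 m²/s.

q = 5.86 m²/s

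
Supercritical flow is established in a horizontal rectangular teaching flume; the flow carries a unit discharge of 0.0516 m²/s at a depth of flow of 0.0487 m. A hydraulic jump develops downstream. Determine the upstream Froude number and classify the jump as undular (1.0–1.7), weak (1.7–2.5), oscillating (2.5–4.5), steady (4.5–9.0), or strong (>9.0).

V₁ = q/y₁ = 0.0516/0.0487 = 1.06 m/s. Fr₁ = V₁/√(g·y₁) = 1.06/√(9.81×0.0487) = 1.53.
Fr₁ = 1.53 lies in the undular range.

Fr₁ = 1.53; undular jump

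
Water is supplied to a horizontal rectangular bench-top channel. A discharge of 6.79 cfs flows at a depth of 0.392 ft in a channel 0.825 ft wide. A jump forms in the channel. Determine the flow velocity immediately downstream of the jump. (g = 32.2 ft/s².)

q = Q/b = 6.79/0.825 = 8.23 ft²/s; V₁ = q/y₁ = 21.0 ft/s. Fr₁ = V₁/√(g·y₁) = 5.91.
Bélanger equation: y₂/y₁ = ½[√(1 + 8Fr₁²) − 1] = ½[√280.4 − 1] = 7.87.
y₂ = 7.87 × 0.392 = 3.09 ft.
V₂ = q/y₂ = 8.23/3.09 = 2.67 ft/s.

V₂ = 2.67 ft/s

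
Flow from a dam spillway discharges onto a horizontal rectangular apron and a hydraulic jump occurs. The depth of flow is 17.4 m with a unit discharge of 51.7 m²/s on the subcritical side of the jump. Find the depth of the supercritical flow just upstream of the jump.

V₂ = q/y₂ = 51.7/17.4 = 2.97 m/s; Fr₂ = V₂/√(g·y₂) = 0.227.
Applying the sequent-depth relation in reverse, y₁/y₂ = ½[√(1 + 8Fr₂²) − 1] = ½[√1.414 − 1] = 0.0945.
y₁ = 0.0945 × 17.4 = 1.64 m.

y₁ = 1.64 m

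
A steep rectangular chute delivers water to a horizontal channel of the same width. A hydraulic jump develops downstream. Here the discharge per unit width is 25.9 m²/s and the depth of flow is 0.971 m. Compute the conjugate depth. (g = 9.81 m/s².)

y₂ = 11.4 m

V₁ = q/y₁ = 25.9/0.971 = 26.7 m/s. Fr₁ = V₁/√(g·y₁) = 26.7/√(9.81×0.971) = 8.64.
From the momentum equation for a rectangular channel, y₂/y₁ = ½[√(1 + 8Fr₁²) − 1] = ½[√598.5 − 1] = 11.7.
y₂ = 11.7 × 0.971 = 11.4 m.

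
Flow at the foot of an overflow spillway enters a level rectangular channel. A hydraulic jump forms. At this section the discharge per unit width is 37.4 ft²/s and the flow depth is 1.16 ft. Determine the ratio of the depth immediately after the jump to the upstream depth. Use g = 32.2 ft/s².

V₁ = q/y₁ = 37.4/1.16 = 32.2 ft/s. Fr₁ = V₁/√(g·y₁) = 32.2/√(32.2×1.16) = 5.28.
Bélanger equation: y₂/y₁ = ½[√(1 + 8Fr₁²) − 1] = ½[√223.6 − 1] = 6.98.

y₂/y₁ = 6.98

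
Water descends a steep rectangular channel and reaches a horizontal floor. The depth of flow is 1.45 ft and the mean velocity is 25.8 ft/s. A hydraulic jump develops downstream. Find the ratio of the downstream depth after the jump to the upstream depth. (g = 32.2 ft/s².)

Fr₁ = V₁/√(g·y₁) = 25.8/√(32.2×1.45) = 3.78.
From the momentum equation for a rectangular channel, y₂/y₁ = ½[√(1 + 8Fr₁²) − 1] = ½[√115.1 − 1] = 4.86.

y₂/y₁ = 4.86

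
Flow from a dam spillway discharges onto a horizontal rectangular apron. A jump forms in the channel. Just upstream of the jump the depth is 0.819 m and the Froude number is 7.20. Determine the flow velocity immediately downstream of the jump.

V₂ = 2.11 m/s

Fr₁ = 7.20 (given).
By Bélanger, y₂/y₁ = ½[√(1 + 8Fr₁²) − 1] = ½[√415.7 − 1] = 9.69.
y₂ = 9.69 × 0.819 = 7.94 m.
V₁ = Fr₁·√(g·y₁) = 7.20×√(9.81×0.819) = 20.4 m/s; q = V₁·y₁ = 16.7 m²/s.
V₂ = q/y₂ = 16.7/7.94 = 2.11 m/s.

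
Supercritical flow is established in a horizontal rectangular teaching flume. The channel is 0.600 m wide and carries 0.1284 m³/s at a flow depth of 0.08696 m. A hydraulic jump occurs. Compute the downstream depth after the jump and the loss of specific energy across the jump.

q = Q/b = 0.1284/0.600 = 0.2140 m²/s; V₁ = q/y₁ = 2.461 m/s. Fr₁ = V₁/√(g·y₁) = 2.664.
Bélanger equation: y₂/y₁ = ½[√(1 + 8Fr₁²) − 1] = ½[√57.792 − 1] = 3.301.
y₂ = 3.301 × 0.08696 = 0.2871 m.
Head loss: ΔE = (y₂ − y₁)³/(4y₁y₂) = (0.2871 − 0.08696)³/(4×0.08696×0.2871) = 0.008012/0.09985 = 0.08024 m.

y₂ = 0.2871 m; ΔE = 0.08024 m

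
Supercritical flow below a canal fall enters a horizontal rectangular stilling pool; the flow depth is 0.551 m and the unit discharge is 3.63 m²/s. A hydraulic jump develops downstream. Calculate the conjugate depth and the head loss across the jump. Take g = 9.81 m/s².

V₁ = q/y₁ = 3.63/0.551 = 6.59 m/s. Fr₁ = V₁/√(g·y₁) = 6.59/√(9.81×0.551) = 2.83.
Conjugate-depth relation: y₂/y₁ = ½[√(1 + 8Fr₁²) − 1] = ½[√65.24 − 1] = 3.54.
y₂ = 3.54 × 0.551 = 1.95 m.
Head loss: ΔE = (y₂ − y₁)³/(4y₁y₂) = (1.95 − 0.551)³/(4×0.551×1.95) = 2.74/4.30 = 0.637 m.

y₂ = 1.95 m; ΔE = 0.637 m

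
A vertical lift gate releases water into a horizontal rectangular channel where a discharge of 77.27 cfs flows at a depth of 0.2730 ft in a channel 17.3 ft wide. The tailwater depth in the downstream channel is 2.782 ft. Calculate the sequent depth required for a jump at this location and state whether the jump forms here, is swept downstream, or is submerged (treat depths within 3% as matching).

q = Q/b = 77.27/17.3 = 4.466 ft²/s; V₁ = q/y₁ = 16.36 ft/s. Fr₁ = V₁/√(g·y₁) = 5.518.
Conjugate-depth relation: y₂/y₁ = ½[√(1 + 8Fr₁²) − 1] = ½[√244.60 − 1] = 7.320.
y₂ = 7.320 × 0.2730 = 1.998 ft.
Tailwater y_tw = 2.782 ft: y_tw > y₂, so the jump is submerged.

y₂ = 1.998 ft; the jump is submerged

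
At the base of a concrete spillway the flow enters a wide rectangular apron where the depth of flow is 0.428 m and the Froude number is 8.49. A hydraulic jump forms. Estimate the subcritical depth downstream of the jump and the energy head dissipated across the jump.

Fr₁ = 8.49 (given).
From the momentum equation for a rectangular channel, y₂/y₁ = ½[√(1 + 8Fr₁²) − 1] = ½[√577.6 − 1] = 11.5.
y₂ = 11.5 × 0.428 = 4.93 m.
Head loss: ΔE = (y₂ − y₁)³/(4y₁y₂) = (4.93 − 0.428)³/(4×0.428×4.93) = 91.2/8.44 = 10.8 m.

y₂ = 4.93 m; ΔE = 10.8 m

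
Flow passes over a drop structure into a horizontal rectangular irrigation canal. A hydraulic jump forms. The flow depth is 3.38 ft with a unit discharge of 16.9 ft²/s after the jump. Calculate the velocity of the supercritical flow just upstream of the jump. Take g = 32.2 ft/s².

V₂ = q/y₂ = 16.9/3.38 = 5.00 ft/s; Fr₂ = V₂/√(g·y₂) = 0.479.
Since the conjugate-depth ratio holds either way, y₁/y₂ = ½[√(1 + 8Fr₂²) − 1] = ½[√2.838 − 1] = 0.342.
y₁ = 0.342 × 3.38 = 1.16 ft.
V₁ = q/y₁ = 16.9/1.16 = 14.6 ft/s.

V₁ = 14.6 ft/s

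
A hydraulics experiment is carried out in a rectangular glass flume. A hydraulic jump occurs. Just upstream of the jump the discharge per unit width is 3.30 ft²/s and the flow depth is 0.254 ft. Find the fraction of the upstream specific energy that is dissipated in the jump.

V₁ = q/y₁ = 3.30/0.254 = 13.0 ft/s. Fr₁ = V₁/√(g·y₁) = 13.0/√(32.2×0.254) = 4.54.
Conjugate-depth relation: y₂/y₁ = ½[√(1 + 8Fr₁²) − 1] = ½[√166.1 − 1] = 5.94.
y₂ = 5.94 × 0.254 = 1.51 ft.
E₁ = y₁ + V₁²/2g = 2.88 ft. ΔE = (y₂ − y₁)³/(4y₁y₂) = 1.29 ft. ΔE/E₁ = 1.29/2.88 = 0.449.

ΔE/E₁ = 0.449 (44.9%)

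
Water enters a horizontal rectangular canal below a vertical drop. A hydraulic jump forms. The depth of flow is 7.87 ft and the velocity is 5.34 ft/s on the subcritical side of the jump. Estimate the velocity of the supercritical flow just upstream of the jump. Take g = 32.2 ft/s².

Fr₂ = V₂/√(g·y₂) = 5.34/√(32.2×7.87) = 0.335.
Since the conjugate-depth ratio holds either way, y₁/y₂ = ½[√(1 + 8Fr₂²) − 1] = ½[√1.900 − 1] = 0.189.
y₁ = 0.189 × 7.87 = 1.49 ft.
V₁ = q/y₁ = 42.0/1.49 = 28.2 ft/s.

V₁ = 28.2 ft/s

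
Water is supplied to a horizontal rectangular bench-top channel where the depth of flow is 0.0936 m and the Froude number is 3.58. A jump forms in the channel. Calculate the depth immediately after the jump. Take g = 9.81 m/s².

Fr₁ = 3.58 (given).
From the momentum equation for a rectangular channel, y₂/y₁ = ½[√(1 + 8Fr₁²) − 1] = ½[√103.5 − 1] = 4.59.
y₂ = 4.59 × 0.0936 = 0.429 m.

y₂ = 0.429 m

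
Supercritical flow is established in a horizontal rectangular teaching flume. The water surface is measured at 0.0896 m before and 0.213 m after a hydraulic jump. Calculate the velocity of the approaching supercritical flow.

V₁ = 1.88 m/s

For a rectangular channel the momentum equation gives q² = ½·g·y₁·y₂·(y₁ + y₂) = ½×9.81×0.0896×0.213×0.303 = 0.0283.
q = √0.0283 = 0.168 m²/s.
V₁ = q/y₁ = 0.168/0.0896 = 1.88 m/s.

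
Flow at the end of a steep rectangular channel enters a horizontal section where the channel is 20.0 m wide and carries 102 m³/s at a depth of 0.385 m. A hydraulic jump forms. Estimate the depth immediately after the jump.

q = Q/b = 102/20.0 = 5.10 m²/s; V₁ = q/y₁ = 13.2 m/s. Fr₁ = V₁/√(g·y₁) = 6.82.
From the momentum equation for a rectangular channel, y₂/y₁ = ½[√(1 + 8Fr₁²) − 1] = ½[√372.7 − 1] = 9.15.
y₂ = 9.15 × 0.385 = 3.52 m.

y₂ = 3.52 m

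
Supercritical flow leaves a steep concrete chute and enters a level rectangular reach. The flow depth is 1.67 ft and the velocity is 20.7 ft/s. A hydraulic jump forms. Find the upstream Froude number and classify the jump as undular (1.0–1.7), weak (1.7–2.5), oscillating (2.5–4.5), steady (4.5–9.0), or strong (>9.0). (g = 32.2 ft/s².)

Fr₁ = V₁/√(g·y₁) = 20.7/√(32.2×1.67) = 2.82.
Fr₁ = 2.82 lies in the oscillating range.

Fr₁ = 2.82; oscillating jump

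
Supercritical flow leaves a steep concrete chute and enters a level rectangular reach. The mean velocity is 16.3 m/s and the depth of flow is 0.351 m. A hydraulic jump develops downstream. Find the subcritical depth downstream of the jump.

y₂ = 4.19 m

Fr₁ = V₁/√(g·y₁) = 16.3/√(9.81×0.351) = 8.78.
From the momentum equation for a rectangular channel, y₂/y₁ = ½[√(1 + 8Fr₁²) − 1] = ½[√618.3 − 1] = 11.9.
y₂ = 11.9 × 0.351 = 4.19 m.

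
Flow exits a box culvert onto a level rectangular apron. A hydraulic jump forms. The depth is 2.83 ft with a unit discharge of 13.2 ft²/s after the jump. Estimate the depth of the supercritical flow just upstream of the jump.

V₂ = q/y₂ = 13.2/2.83 = 4.66 ft/s; Fr₂ = V₂/√(g·y₂) = 0.489.
The Bélanger relation is symmetric: y₁/y₂ = ½[√(1 + 8Fr₂²) − 1] = ½[√2.910 − 1] = 0.353.
y₁ = 0.353 × 2.83 = 0.999 ft.

y₁ = 0.999 ft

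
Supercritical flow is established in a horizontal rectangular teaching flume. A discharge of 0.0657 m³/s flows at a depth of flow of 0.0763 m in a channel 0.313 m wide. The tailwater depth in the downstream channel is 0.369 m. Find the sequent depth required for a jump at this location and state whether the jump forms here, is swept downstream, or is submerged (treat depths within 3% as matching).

y₂ = 0.307 m; the jump is submerged

q = Q/b = 0.0657/0.313 = 0.210 m²/s; V₁ = q/y₁ = 2.75 m/s. Fr₁ = V₁/√(g·y₁) = 3.18.
Conjugate-depth relation: y₂/y₁ = ½[√(1 + 8Fr₁²) − 1] = ½[√81.89 − 1] = 4.02.
y₂ = 4.02 × 0.0763 = 0.307 m.
Tailwater y_tw = 0.369 m: y_tw > y₂, so the jump is submerged.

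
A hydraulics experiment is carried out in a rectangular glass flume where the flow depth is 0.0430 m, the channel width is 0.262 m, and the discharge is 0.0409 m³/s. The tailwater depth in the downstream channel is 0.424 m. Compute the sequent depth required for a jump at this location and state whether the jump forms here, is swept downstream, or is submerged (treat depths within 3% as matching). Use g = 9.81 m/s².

q = Q/b = 0.0409/0.262 = 0.156 m²/s; V₁ = q/y₁ = 3.63 m/s. Fr₁ = V₁/√(g·y₁) = 5.59.
From the momentum equation for a rectangular channel, y₂/y₁ = ½[√(1 + 8Fr₁²) − 1] = ½[√251.0 − 1] = 7.42.
y₂ = 7.42 × 0.0430 = 0.319 m.
Tailwater y_tw = 0.424 m: y_tw > y₂, so the jump is submerged.

y₂ = 0.319 m; the jump is submerged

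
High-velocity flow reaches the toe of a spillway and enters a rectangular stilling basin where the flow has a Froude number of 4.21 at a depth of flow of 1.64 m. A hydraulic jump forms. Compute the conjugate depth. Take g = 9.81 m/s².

Fr₁ = 4.21 (given).
Conjugate-depth relation: y₂/y₁ = ½[√(1 + 8Fr₁²) − 1] = ½[√142.8 − 1] = 5.47.
y₂ = 5.47 × 1.64 = 8.98 m.

y₂ = 8.98 m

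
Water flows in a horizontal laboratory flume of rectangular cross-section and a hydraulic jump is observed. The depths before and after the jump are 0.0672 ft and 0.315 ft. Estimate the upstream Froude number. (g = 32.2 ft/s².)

For a rectangular channel the momentum equation gives q² = ½·g·y₁·y₂·(y₁ + y₂) = ½×32.2×0.0672×0.315×0.382 = 0.130.
q = √0.130 = 0.361 ft²/s.
V₁ = q/y₁ = 5.37 ft/s; Fr₁ = V₁/√(g·y₁) = 3.65.

Fr₁ = 3.65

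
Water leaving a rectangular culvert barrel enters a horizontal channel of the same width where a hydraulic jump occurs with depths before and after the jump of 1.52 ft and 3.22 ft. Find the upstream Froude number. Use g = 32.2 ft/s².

For a rectangular channel the momentum equation gives q² = ½·g·y₁·y₂·(y₁ + y₂) = ½×32.2×1.52×3.22×4.74 = 374.
q = √374 = 19.3 ft²/s.
V₁ = q/y₁ = 12.7 ft/s; Fr₁ = V₁/√(g·y₁) = 1.82.

Fr₁ = 1.82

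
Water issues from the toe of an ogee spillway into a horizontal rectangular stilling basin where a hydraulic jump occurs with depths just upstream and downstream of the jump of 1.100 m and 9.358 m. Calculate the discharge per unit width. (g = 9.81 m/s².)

For a rectangular channel the momentum equation gives q² = ½·g·y₁·y₂·(y₁ + y₂) = ½×9.81×1.100×9.358×10.46 = 528.0.
q = √528.0 = 22.98 m²/s.

q = 22.98 m²/s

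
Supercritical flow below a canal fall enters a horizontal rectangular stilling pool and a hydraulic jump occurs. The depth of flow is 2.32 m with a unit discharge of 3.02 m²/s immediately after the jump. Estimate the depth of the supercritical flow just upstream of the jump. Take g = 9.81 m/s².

V₂ = q/y₂ = 3.02/2.32 = 1.30 m/s; Fr₂ = V₂/√(g·y₂) = 0.273.
The Bélanger relation is symmetric: y₁/y₂ = ½[√(1 + 8Fr₂²) − 1] = ½[√1.596 − 1] = 0.132.
y₁ = 0.132 × 2.32 = 0.305 m.

y₁ = 0.305 m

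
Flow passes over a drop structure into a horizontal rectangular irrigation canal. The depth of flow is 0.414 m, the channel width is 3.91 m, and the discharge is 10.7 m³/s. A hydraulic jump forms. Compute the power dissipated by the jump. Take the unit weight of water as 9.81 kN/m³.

P = 82.7 kW

q = Q/b = 10.7/3.91 = 2.74 m²/s; V₁ = q/y₁ = 6.61 m/s. Fr₁ = V₁/√(g·y₁) = 3.28.
From the momentum equation for a rectangular channel, y₂/y₁ = ½[√(1 + 8Fr₁²) − 1] = ½[√87.07 − 1] = 4.17.
y₂ = 4.17 × 0.414 = 1.72 m.
Head loss: ΔE = (y₂ − y₁)³/(4y₁y₂) = (1.72 − 0.414)³/(4×0.414×1.72) = 2.25/2.86 = 0.788 m.
P = γ·Q·ΔE = 9.81 × 10.7 × 0.788 = 82.7 kW.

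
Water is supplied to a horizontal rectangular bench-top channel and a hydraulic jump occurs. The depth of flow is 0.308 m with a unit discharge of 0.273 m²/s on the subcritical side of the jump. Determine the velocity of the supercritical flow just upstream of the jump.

V₂ = q/y₂ = 0.273/0.308 = 0.886 m/s; Fr₂ = V₂/√(g·y₂) = 0.510.
Applying the sequent-depth relation in reverse, y₁/y₂ = ½[√(1 + 8Fr₂²) − 1] = ½[√3.080 − 1] = 0.378.
y₁ = 0.378 × 0.308 = 0.116 m.
V₁ = q/y₁ = 0.273/0.116 = 2.35 m/s.

V₁ = 2.35 m/s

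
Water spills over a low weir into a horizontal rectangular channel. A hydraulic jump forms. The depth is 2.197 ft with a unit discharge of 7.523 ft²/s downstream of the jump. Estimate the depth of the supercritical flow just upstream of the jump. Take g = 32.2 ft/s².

y₁ = 0.5768 ft

V₂ = q/y₂ = 7.523/2.197 = 3.424 ft/s; Fr₂ = V₂/√(g·y₂) = 0.4071.
The Bélanger relation is symmetric: y₁/y₂ = ½[√(1 + 8Fr₂²) − 1] = ½[√2.3259 − 1] = 0.2626.
y₁ = 0.2626 × 2.197 = 0.5768 ft.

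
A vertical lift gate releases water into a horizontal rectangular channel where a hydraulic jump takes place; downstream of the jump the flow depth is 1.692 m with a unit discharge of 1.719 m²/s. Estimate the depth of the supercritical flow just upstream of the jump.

V₂ = q/y₂ = 1.719/1.692 = 1.016 m/s; Fr₂ = V₂/√(g·y₂) = 0.2494.
Since the conjugate-depth ratio holds either way, y₁/y₂ = ½[√(1 + 8Fr₂²) − 1] = ½[√1.4975 − 1] = 0.1119.
y₁ = 0.1119 × 1.692 = 0.1893 m.

y₁ = 0.1893 m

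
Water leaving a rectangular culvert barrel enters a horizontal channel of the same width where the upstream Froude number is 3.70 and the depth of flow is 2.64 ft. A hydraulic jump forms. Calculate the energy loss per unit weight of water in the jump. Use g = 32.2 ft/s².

ΔE = 7.36 ft

Fr₁ = 3.70 (given).
By Bélanger, y₂/y₁ = ½[√(1 + 8Fr₁²) − 1] = ½[√110.5 − 1] = 4.76.
y₂ = 4.76 × 2.64 = 12.6 ft.
V₁ = Fr₁·√(g·y₁) = 3.70×√(32.2×2.64) = 34.1 ft/s; q = V₁·y₁ = 90.1 ft²/s. V₂ = q/y₂ = 90.1/12.6 = 7.17 ft/s. E₁ = y₁ + V₁²/2g = 20.7 ft; E₂ = y₂ + V₂²/2g = 13.4 ft. ΔE = E₁ − E₂ = 7.36 ft.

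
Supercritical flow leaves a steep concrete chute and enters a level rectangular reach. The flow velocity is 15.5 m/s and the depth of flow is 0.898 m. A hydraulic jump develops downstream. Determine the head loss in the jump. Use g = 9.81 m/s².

ΔE = 6.69 m

Fr₁ = V₁/√(g·y₁) = 15.5/√(9.81×0.898) = 5.22.
Conjugate-depth relation: y₂/y₁ = ½[√(1 + 8Fr₁²) − 1] = ½[√219.2 − 1] = 6.90.
y₂ = 6.90 × 0.898 = 6.20 m.
q = V₁·y₁ = 15.5 × 0.898 = 13.9 m²/s. V₂ = q/y₂ = 13.9/6.20 = 2.25 m/s. E₁ = y₁ + V₁²/2g = 13.1 m; E₂ = y₂ + V₂²/2g = 6.46 m. ΔE = E₁ − E₂ = 6.69 m.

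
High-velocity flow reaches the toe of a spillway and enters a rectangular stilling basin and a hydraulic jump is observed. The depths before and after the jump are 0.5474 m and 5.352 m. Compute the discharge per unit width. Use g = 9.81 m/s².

q = 9.207 m²/s

For a rectangular channel the momentum equation gives q² = ½·g·y₁·y₂·(y₁ + y₂) = ½×9.81×0.5474×5.352×5.899 = 84.77.
q = √84.77 = 9.207 m²/s.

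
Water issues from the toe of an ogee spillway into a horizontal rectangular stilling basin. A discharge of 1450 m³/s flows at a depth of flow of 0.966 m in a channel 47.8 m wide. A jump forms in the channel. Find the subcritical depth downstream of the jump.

q = Q/b = 1450/47.8 = 30.3 m²/s; V₁ = q/y₁ = 31.4 m/s. Fr₁ = V₁/√(g·y₁) = 10.2.
Bélanger equation: y₂/y₁ = ½[√(1 + 8Fr₁²) − 1] = ½[√833.5 − 1] = 13.9.
y₂ = 13.9 × 0.966 = 13.5 m.

y₂ = 13.5 m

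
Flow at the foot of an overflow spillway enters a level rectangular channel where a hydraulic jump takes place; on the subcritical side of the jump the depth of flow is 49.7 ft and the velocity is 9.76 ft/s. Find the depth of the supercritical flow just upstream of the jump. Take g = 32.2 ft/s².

Fr₂ = V₂/√(g·y₂) = 9.76/√(32.2×49.7) = 0.244.
Since the conjugate-depth ratio holds either way, y₁/y₂ = ½[√(1 + 8Fr₂²) − 1] = ½[√1.476 − 1] = 0.107.
y₁ = 0.107 × 49.7 = 5.34 ft.

y₁ = 5.34 ft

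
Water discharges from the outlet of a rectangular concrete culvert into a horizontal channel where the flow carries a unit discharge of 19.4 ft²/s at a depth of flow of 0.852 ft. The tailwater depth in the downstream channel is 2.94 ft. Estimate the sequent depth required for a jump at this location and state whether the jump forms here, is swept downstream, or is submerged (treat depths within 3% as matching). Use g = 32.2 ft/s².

y₂ = 4.83 ft; the jump is swept downstream

V₁ = q/y₁ = 19.4/0.852 = 22.8 ft/s. Fr₁ = V₁/√(g·y₁) = 22.8/√(32.2×0.852) = 4.35.
From the momentum equation for a rectangular channel, y₂/y₁ = ½[√(1 + 8Fr₁²) − 1] = ½[√152.2 − 1] = 5.67.
y₂ = 5.67 × 0.852 = 4.83 ft.
Tailwater y_tw = 2.94 ft: y_tw < y₂, so the jump is swept downstream.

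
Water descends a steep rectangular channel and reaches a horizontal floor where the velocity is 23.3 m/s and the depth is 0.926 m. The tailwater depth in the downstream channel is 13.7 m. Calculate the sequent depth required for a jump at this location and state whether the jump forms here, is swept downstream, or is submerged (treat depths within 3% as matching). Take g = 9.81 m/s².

y₂ = 9.67 m; the jump is submerged

Fr₁ = V₁/√(g·y₁) = 23.3/√(9.81×0.926) = 7.73.
Conjugate-depth relation: y₂/y₁ = ½[√(1 + 8Fr₁²) − 1] = ½[√479.1 − 1] = 10.4.
y₂ = 10.4 × 0.926 = 9.67 m.
Tailwater y_tw = 13.7 m: y_tw > y₂, so the jump is submerged.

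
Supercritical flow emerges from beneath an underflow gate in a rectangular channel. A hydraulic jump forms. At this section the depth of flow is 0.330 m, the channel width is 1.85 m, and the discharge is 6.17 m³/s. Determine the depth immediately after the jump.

q = Q/b = 6.17/1.85 = 3.34 m²/s; V₁ = q/y₁ = 10.1 m/s. Fr₁ = V₁/√(g·y₁) = 5.62.
Bélanger equation: y₂/y₁ = ½[√(1 + 8Fr₁²) − 1] = ½[√253.4 − 1] = 7.46.
y₂ = 7.46 × 0.330 = 2.46 m.

y₂ = 2.46 m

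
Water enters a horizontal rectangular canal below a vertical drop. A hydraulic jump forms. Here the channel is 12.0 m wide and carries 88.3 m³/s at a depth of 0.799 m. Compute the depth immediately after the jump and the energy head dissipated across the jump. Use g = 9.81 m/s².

y₂ = 3.34 m; ΔE = 1.54 m

q = Q/b = 88.3/12.0 = 7.36 m²/s; V₁ = q/y₁ = 9.21 m/s. Fr₁ = V₁/√(g·y₁) = 3.29.
Sequent-depth ratio: y₂/y₁ = ½[√(1 + 8Fr₁²) − 1] = ½[√87.56 − 1] = 4.18.
y₂ = 4.18 × 0.799 = 3.34 m.
Head loss: ΔE = (y₂ − y₁)³/(4y₁y₂) = (3.34 − 0.799)³/(4×0.799×3.34) = 16.4/10.7 = 1.54 m.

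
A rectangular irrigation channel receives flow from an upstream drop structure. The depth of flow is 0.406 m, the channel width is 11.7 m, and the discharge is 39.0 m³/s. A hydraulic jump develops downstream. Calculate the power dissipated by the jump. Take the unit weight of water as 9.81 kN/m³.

q = Q/b = 39.0/11.7 = 3.33 m²/s; V₁ = q/y₁ = 8.21 m/s. Fr₁ = V₁/√(g·y₁) = 4.11.
Conjugate-depth relation: y₂/y₁ = ½[√(1 + 8Fr₁²) − 1] = ½[√136.4 − 1] = 5.34.
y₂ = 5.34 × 0.406 = 2.17 m.
V₂ = q/y₂ = 3.33/2.17 = 1.54 m/s. E₁ = y₁ + V₁²/2g = 3.84 m; E₂ = y₂ + V₂²/2g = 2.29 m. ΔE = E₁ − E₂ = 1.55 m.
P = γ·Q·ΔE = 9.81 × 39.0 × 1.55 = 594 kW.

P = 594 kW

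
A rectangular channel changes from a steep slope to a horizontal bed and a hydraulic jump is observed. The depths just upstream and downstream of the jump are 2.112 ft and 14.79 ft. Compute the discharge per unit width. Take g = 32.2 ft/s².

q = 92.20 ft²/s

For a rectangular channel the momentum equation gives q² = ½·g·y₁·y₂·(y₁ + y₂) = ½×32.2×2.112×14.79×16.90 = 8500.
q = √8500 = 92.20 ft²/s.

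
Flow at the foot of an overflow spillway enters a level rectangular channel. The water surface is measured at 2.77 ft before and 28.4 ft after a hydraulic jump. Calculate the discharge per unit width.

q = 199 ft²/s

For a rectangular channel the momentum equation gives q² = ½·g·y₁·y₂·(y₁ + y₂) = ½×32.2×2.77×28.4×31.2 = 39479.
q = √39479 = 199 ft²/s.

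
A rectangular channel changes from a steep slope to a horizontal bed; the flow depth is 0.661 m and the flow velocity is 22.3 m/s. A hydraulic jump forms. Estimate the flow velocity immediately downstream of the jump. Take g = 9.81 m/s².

Fr₁ = V₁/√(g·y₁) = 22.3/√(9.81×0.661) = 8.76.
Conjugate-depth relation: y₂/y₁ = ½[√(1 + 8Fr₁²) − 1] = ½[√614.5 − 1] = 11.9.
y₂ = 11.9 × 0.661 = 7.86 m.
q = V₁·y₁ = 22.3 × 0.661 = 14.7 m²/s.
V₂ = q/y₂ = 14.7/7.86 = 1.87 m/s.

V₂ = 1.87 m/s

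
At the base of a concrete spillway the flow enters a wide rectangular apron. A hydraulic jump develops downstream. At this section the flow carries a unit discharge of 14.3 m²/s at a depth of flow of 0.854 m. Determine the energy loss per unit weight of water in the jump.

ΔE = 8.33 m

V₁ = q/y₁ = 14.3/0.854 = 16.7 m/s. Fr₁ = V₁/√(g·y₁) = 16.7/√(9.81×0.854) = 5.79.
Bélanger equation: y₂/y₁ = ½[√(1 + 8Fr₁²) − 1] = ½[√268.7 − 1] = 7.70.
y₂ = 7.70 × 0.854 = 6.57 m.
V₂ = q/y₂ = 14.3/6.57 = 2.18 m/s. E₁ = y₁ + V₁²/2g = 15.1 m; E₂ = y₂ + V₂²/2g = 6.81 m. ΔE = E₁ − E₂ = 8.33 m.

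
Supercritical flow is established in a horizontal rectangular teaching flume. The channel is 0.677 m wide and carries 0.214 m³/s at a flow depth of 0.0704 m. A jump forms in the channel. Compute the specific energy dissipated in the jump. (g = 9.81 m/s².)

q = Q/b = 0.214/0.677 = 0.316 m²/s; V₁ = q/y₁ = 4.49 m/s. Fr₁ = V₁/√(g·y₁) = 5.40.
By Bélanger, y₂/y₁ = ½[√(1 + 8Fr₁²) − 1] = ½[√234.5 − 1] = 7.16.
y₂ = 7.16 × 0.0704 = 0.504 m.
Head loss: ΔE = (y₂ − y₁)³/(4y₁y₂) = (0.504 − 0.0704)³/(4×0.0704×0.504) = 0.0814/0.142 = 0.574 m.

ΔE = 0.574 m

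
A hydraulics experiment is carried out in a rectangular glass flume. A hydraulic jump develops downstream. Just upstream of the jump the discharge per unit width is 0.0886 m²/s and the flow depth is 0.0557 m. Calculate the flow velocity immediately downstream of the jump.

V₁ = q/y₁ = 0.0886/0.0557 = 1.59 m/s. Fr₁ = V₁/√(g·y₁) = 1.59/√(9.81×0.0557) = 2.15.
From the momentum equation for a rectangular channel, y₂/y₁ = ½[√(1 + 8Fr₁²) − 1] = ½[√38.04 − 1] = 2.58.
y₂ = 2.58 × 0.0557 = 0.144 m.
V₂ = q/y₂ = 0.0886/0.144 = 0.616 m/s.

V₂ = 0.616 m/s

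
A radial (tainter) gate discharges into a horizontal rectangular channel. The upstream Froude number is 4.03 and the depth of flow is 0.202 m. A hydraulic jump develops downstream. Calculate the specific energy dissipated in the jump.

Fr₁ = 4.03 (given).
Sequent-depth ratio: y₂/y₁ = ½[√(1 + 8Fr₁²) − 1] = ½[√130.9 − 1] = 5.22.
y₂ = 5.22 × 0.202 = 1.05 m.
V₁ = Fr₁·√(g·y₁) = 4.03×√(9.81×0.202) = 5.67 m/s; q = V₁·y₁ = 1.15 m²/s. V₂ = q/y₂ = 1.15/1.05 = 1.09 m/s. E₁ = y₁ + V₁²/2g = 1.84 m; E₂ = y₂ + V₂²/2g = 1.11 m. ΔE = E₁ − E₂ = 0.727 m.

ΔE = 0.727 m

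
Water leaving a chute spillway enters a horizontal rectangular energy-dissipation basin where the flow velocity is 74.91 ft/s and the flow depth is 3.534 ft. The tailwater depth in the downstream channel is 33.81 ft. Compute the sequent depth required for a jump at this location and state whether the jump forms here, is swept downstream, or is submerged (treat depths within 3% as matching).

y₂ = 33.37 ft; the jump forms here

Fr₁ = V₁/√(g·y₁) = 74.91/√(32.2×3.534) = 7.022.
Sequent-depth ratio: y₂/y₁ = ½[√(1 + 8Fr₁²) − 1] = ½[√395.50 − 1] = 9.444.
y₂ = 9.444 × 3.534 = 33.37 ft.
Tailwater y_tw = 33.81 ft: y_tw ≈ y₂, so the jump forms here.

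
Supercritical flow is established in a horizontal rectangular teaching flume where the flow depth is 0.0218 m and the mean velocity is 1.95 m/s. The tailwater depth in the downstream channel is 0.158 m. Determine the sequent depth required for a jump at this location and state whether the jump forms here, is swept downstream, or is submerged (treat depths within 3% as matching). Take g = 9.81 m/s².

Fr₁ = V₁/√(g·y₁) = 1.95/√(9.81×0.0218) = 4.22.
By Bélanger, y₂/y₁ = ½[√(1 + 8Fr₁²) − 1] = ½[√143.2 − 1] = 5.48.
y₂ = 5.48 × 0.0218 = 0.120 m.
Tailwater y_tw = 0.158 m: y_tw > y₂, so the jump is submerged.

y₂ = 0.120 m; the jump is submerged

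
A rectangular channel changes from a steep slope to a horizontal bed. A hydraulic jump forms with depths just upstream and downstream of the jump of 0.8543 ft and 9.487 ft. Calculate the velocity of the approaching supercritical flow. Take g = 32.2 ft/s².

For a rectangular channel the momentum equation gives q² = ½·g·y₁·y₂·(y₁ + y₂) = ½×32.2×0.8543×9.487×10.34 = 1349.
q = √1349 = 36.73 ft²/s.
V₁ = q/y₁ = 36.73/0.8543 = 43.00 ft/s.

V₁ = 43.00 ft/s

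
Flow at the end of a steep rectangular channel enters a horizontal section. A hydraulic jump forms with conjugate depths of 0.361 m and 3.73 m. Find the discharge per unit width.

For a rectangular channel the momentum equation gives q² = ½·g·y₁·y₂·(y₁ + y₂) = ½×9.81×0.361×3.73×4.09 = 27.0.
q = √27.0 = 5.20 m²/s.

q = 5.20 m²/s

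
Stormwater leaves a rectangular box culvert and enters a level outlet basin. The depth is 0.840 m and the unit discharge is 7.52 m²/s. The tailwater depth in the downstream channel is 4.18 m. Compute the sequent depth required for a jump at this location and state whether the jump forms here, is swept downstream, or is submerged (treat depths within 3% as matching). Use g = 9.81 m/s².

V₁ = q/y₁ = 7.52/0.840 = 8.95 m/s. Fr₁ = V₁/√(g·y₁) = 8.95/√(9.81×0.840) = 3.12.
Bélanger equation: y₂/y₁ = ½[√(1 + 8Fr₁²) − 1] = ½[√78.81 − 1] = 3.94.
y₂ = 3.94 × 0.840 = 3.31 m.
Tailwater y_tw = 4.18 m: y_tw > y₂, so the jump is submerged.

y₂ = 3.31 m; the jump is submerged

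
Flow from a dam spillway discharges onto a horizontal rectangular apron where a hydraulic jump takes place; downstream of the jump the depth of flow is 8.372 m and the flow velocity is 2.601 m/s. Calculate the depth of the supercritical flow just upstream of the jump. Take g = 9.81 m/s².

Fr₂ = V₂/√(g·y₂) = 2.601/√(9.81×8.372) = 0.2870.
The Bélanger relation is symmetric: y₁/y₂ = ½[√(1 + 8Fr₂²) − 1] = ½[√1.6590 − 1] = 0.1440.
y₁ = 0.1440 × 8.372 = 1.206 m.

y₁ = 1.206 m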